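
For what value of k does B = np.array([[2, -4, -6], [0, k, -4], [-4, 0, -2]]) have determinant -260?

k = 7

Expanding along the column containing k, det(B) is linear in k: det(B) = (-28)·k + (-64).
Set (-28)·k + (-64) = -260  ⇒  (-28)·k = -196  ⇒  k = 7.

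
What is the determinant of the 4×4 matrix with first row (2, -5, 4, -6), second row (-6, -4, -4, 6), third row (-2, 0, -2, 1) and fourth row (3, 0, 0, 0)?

216

Expand along row 4 (it has 3 zeros):
  − (3) · M_41   where M_41 = det([-5 4 -6; -4 -4 6; 0 -2 1]) = -72
det = (-1)·(3)·(-72) = 216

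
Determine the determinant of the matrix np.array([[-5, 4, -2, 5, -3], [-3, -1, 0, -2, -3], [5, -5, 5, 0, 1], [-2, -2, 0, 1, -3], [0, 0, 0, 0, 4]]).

The determinant is 980.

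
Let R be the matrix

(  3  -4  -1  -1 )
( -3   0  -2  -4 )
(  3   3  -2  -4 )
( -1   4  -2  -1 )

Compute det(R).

261

Expand along row 2 (it has 1 zero):
  − (-3) · M_21   where M_21 = det([-4 -1 -1; 3 -2 -4; 4 -2 -1]) = 35
  − (-2) · M_23   where M_23 = det([3 -4 -1; 3 3 -4; -1 4 -1]) = -4
  + (-4) · M_24   where M_24 = det([3 -4 -1; 3 3 -2; -1 4 -2]) = -41
det = (-1)·(-3)·(35) + (-1)·(-2)·(-4) + (+1)·(-4)·(-41) = 261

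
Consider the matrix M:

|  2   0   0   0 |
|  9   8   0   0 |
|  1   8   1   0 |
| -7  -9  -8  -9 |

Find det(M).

-144

M is lower triangular, so det(M) is the product of the diagonal entries:
det = (2) · (8) · (1) · (-9) = -144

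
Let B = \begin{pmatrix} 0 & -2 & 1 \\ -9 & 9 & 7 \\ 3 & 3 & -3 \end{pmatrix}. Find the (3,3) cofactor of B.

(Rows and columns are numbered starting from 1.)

Delete row 3 and column 3; the remaining 2×2 submatrix is [0 -2; -9 9].
Its determinant is 0·9 − (-2)·(-9) = -18.
The cofactor carries sign (−1)^(3+3) = +1, so C_{3,3} = +(-18) = -18.

-18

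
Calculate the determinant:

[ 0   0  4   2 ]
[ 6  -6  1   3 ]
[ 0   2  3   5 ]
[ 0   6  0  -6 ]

-792

Expand along column 1 (it has 3 zeros):
  − (6) · M_21   where M_21 = det([0 4 2; 2 3 5; 6 0 -6]) = 132
det = (-1)·(6)·(132) = -792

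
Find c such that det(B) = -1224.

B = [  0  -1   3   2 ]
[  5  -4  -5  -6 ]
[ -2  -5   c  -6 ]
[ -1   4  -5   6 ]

c = -7

Expanding along the column containing c, det(B) is linear in c: det(B) = (56)·c + (-832).
Set (56)·c + (-832) = -1224  ⇒  (56)·c = -392  ⇒  c = -7.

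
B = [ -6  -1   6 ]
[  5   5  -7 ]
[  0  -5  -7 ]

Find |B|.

235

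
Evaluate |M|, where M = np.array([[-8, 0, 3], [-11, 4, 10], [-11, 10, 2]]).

|M| = 538

Expand along row 1:
  + (-8) · |4 10; 10 2| = (-8)·(8 − 100) = 736
  + 3 · |-11 4; -11 10| = 3·(-110 − (-44)) = -198
Sum: (736) + (-198) = 538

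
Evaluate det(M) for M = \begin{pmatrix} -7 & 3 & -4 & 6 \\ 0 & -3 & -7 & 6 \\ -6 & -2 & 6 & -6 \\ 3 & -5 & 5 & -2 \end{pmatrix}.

Expand along row 2 (it has 1 zero):
  + (-3) · M_22   where M_22 = det([-7 -4 6; -6 6 -6; 3 5 -2]) = -294
  − (-7) · M_23   where M_23 = det([-7 3 6; -6 -2 -6; 3 -5 -2]) = 308
  + (6) · M_24   where M_24 = det([-7 3 -4; -6 -2 6; 3 -5 5]) = -140
det = (+1)·(-3)·(-294) + (-1)·(-7)·(308) + (+1)·(6)·(-140) = 2198

det(M) = 2198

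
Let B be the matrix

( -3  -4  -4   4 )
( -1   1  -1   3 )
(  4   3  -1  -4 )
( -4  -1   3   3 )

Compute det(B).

The determinant is -66.

Expand along row 1:
  + (-3) · M_11   where M_11 = det([1 -1 3; 3 -1 -4; -1 3 3]) = 38
  − (-4) · M_12   where M_12 = det([-1 -1 3; 4 -1 -4; -4 3 3]) = 11
  + (-4) · M_13   where M_13 = det([-1 1 3; 4 3 -4; -4 -1 3]) = 23
  − (4) · M_14   where M_14 = det([-1 1 -1; 4 3 -1; -4 -1 3]) = -24
det = (+1)·(-3)·(38) + (-1)·(-4)·(11) + (+1)·(-4)·(23) + (-1)·(4)·(-24) = -66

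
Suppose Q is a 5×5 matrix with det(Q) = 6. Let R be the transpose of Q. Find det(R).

det(Qᵀ) = det(Q).
det(R) = (1)·(6) = 6

6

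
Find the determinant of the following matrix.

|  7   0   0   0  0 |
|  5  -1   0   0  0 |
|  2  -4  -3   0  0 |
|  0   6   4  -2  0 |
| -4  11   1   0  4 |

The matrix is lower triangular, so the determinant is the product of the diagonal entries:
det = (7) · (-1) · (-3) · (-2) · (4) = -168

-168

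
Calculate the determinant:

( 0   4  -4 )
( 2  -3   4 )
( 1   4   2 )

The determinant is -44.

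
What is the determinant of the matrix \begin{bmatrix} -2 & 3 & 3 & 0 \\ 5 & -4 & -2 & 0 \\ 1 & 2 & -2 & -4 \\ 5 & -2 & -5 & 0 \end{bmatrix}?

Expand along column 4 (it has 3 zeros):
  − (-4) · M_34   where M_34 = det([-2 3 3; 5 -4 -2; 5 -2 -5]) = 43
det = (-1)·(-4)·(43) = 172

172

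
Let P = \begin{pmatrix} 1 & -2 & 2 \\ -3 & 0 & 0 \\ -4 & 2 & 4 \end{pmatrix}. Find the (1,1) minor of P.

Delete row 1 and column 1; the remaining 2×2 submatrix is [0 0; 2 4].
Its determinant is 0·4 − 0·2 = 0.

0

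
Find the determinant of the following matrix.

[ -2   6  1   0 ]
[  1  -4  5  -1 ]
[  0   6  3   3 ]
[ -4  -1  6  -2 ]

387

Expand along row 1 (it has 1 zero):
  + (-2) · M_11   where M_11 = det([-4 5 -1; 6 3 3; -1 6 -2]) = 102
  − (6) · M_12   where M_12 = det([1 5 -1; 0 3 3; -4 6 -2]) = -96
  + (1) · M_13   where M_13 = det([1 -4 -1; 0 6 3; -4 -1 -2]) = 15
det = (+1)·(-2)·(102) + (-1)·(6)·(-96) + (+1)·(1)·(15) = 387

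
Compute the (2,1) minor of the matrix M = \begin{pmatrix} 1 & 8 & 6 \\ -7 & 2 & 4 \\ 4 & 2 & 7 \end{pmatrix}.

44

Delete row 2 and column 1; the remaining 2×2 submatrix is [8 6; 2 7].
Its determinant is 8·7 − 6·2 = 44.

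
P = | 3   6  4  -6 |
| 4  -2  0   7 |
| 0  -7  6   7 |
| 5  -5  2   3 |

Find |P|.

Expand along row 2 (it has 1 zero):
  − (4) · M_21   where M_21 = det([6 4 -6; -7 6 7; -5 2 3]) = -128
  + (-2) · M_22   where M_22 = det([3 4 -6; 0 6 7; 5 2 3]) = 332
  + (7) · M_24   where M_24 = det([3 6 4; 0 -7 6; 5 -5 2]) = 368
det = (-1)·(4)·(-128) + (+1)·(-2)·(332) + (+1)·(7)·(368) = 2424

The determinant is 2424.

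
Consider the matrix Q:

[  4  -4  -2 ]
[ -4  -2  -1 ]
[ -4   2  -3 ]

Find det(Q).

Expand along row 1:
  + 4 · |-2 -1; 2 -3| = 4·(6 − (-2)) = 32
  − (-4) · |-4 -1; -4 -3| = −(-4)·(12 − 4) = 32
  + (-2) · |-4 -2; -4 2| = (-2)·(-8 − 8) = 32
Sum: (32) + (32) + (32) = 96

96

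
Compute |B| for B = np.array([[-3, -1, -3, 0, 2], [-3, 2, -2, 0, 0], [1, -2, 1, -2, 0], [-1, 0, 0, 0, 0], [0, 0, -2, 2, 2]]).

-8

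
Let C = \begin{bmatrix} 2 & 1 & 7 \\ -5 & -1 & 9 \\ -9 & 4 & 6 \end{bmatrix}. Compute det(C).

The determinant is -338.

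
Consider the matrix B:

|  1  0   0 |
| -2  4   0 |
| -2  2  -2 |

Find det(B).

B is lower triangular, so det(B) is the product of the diagonal entries:
det = (1) · (4) · (-2) = -8

-8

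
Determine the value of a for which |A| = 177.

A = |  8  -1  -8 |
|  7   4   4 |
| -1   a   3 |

-1

Expanding along the row containing a, det(A) is linear in a: det(A) = (-88)·a + (89).
Set (-88)·a + (89) = 177  ⇒  (-88)·a = 88  ⇒  a = -1.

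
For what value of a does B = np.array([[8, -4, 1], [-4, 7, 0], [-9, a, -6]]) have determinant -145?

a = -8

Expanding along the row containing a, det(B) is linear in a: det(B) = (-4)·a + (-177).
Set (-4)·a + (-177) = -145  ⇒  (-4)·a = 32  ⇒  a = -8.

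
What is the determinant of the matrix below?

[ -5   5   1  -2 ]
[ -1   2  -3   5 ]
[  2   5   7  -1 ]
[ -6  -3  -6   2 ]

Expand along row 1:
  + (-5) · M_11   where M_11 = det([2 -3 5; 5 7 -1; -3 -6 2]) = -8
  − (5) · M_12   where M_12 = det([-1 -3 5; 2 7 -1; -6 -6 2]) = 136
  + (1) · M_13   where M_13 = det([-1 2 5; 2 5 -1; -6 -3 2]) = 117
  − (-2) · M_14   where M_14 = det([-1 2 -3; 2 5 7; -6 -3 -6]) = -123
det = (+1)·(-5)·(-8) + (-1)·(5)·(136) + (+1)·(1)·(117) + (-1)·(-2)·(-123) = -769

The determinant is -769.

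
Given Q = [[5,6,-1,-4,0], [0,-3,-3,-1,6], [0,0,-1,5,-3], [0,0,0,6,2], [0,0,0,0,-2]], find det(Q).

|Q| = -180

Q is upper triangular, so det(Q) is the product of the diagonal entries:
det = (5) · (-3) · (-1) · (6) · (-2) = -180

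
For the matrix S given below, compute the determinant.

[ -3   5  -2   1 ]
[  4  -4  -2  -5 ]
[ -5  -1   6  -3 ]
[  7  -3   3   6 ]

|S| = -756

Expand along row 1:
  + (-3) · M_11   where M_11 = det([-4 -2 -5; -1 6 -3; -3 3 6]) = -285
  − (5) · M_12   where M_12 = det([4 -2 -5; -5 6 -3; 7 3 6]) = 447
  + (-2) · M_13   where M_13 = det([4 -4 -5; -5 -1 -3; 7 -3 6]) = -206
  − (1) · M_14   where M_14 = det([4 -4 -2; -5 -1 6; 7 -3 3]) = -212
det = (+1)·(-3)·(-285) + (-1)·(5)·(447) + (+1)·(-2)·(-206) + (-1)·(1)·(-212) = -756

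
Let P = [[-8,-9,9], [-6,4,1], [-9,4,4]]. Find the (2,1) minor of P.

Delete row 2 and column 1; the remaining 2×2 submatrix is [-9 9; 4 4].
Its determinant is (-9)·4 − 9·4 = -72.

The minor is -72.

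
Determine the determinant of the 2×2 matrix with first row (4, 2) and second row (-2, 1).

8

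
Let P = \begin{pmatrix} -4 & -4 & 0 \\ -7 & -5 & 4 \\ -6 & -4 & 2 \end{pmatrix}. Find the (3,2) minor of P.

The minor is -16.

Delete row 3 and column 2; the remaining 2×2 submatrix is [-4 0; -7 4].
Its determinant is (-4)·4 − 0·(-7) = -16.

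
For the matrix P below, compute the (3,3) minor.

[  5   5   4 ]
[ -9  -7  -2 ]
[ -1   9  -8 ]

Delete row 3 and column 3; the remaining 2×2 submatrix is [5 5; -9 -7].
Its determinant is 5·(-7) − 5·(-9) = 10.

10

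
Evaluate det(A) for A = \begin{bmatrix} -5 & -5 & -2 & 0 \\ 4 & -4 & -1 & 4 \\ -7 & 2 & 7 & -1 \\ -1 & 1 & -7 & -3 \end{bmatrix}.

The determinant is 465.

Expand along row 1 (it has 1 zero):
  + (-5) · M_11   where M_11 = det([-4 -1 4; 2 7 -1; 1 -7 -3]) = 23
  − (-5) · M_12   where M_12 = det([4 -1 4; -7 7 -1; -1 -7 -3]) = 132
  + (-2) · M_13   where M_13 = det([4 -4 4; -7 2 -1; -1 1 -3]) = 40
det = (+1)·(-5)·(23) + (-1)·(-5)·(132) + (+1)·(-2)·(40) = 465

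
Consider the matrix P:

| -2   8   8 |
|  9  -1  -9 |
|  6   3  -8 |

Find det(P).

det(P) = 338

Expand along row 1:
  + (-2) · |-1 -9; 3 -8| = (-2)·(8 − (-27)) = -70
  − 8 · |9 -9; 6 -8| = −8·(-72 − (-54)) = 144
  + 8 · |9 -1; 6 3| = 8·(27 − (-6)) = 264
Sum: (-70) + (144) + (264) = 338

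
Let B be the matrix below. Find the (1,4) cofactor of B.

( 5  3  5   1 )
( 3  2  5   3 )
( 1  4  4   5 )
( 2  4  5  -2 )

Delete row 1 and column 4; the remaining 3×3 submatrix is [3 2 5; 1 4 4; 2 4 5].
Its determinant is -2.
The cofactor carries sign (−1)^(1+4) = −1, so C_{1,4} = −(-2) = 2.

The cofactor is 2.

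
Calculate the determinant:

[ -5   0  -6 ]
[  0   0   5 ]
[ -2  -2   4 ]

Expand along column 2:
  − (-2) · |-5 -6; 0 5| = −(-2)·(-25 − 0) = -50

-50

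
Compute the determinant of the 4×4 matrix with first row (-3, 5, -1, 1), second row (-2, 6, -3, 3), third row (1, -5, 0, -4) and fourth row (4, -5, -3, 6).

170

Expand along row 3 (it has 1 zero):
  + (1) · M_31   where M_31 = det([5 -1 1; 6 -3 3; -5 -3 6]) = -27
  − (-5) · M_32   where M_32 = det([-3 -1 1; -2 -3 3; 4 -3 6]) = 21
  − (-4) · M_34   where M_34 = det([-3 5 -1; -2 6 -3; 4 -5 -3]) = 23
det = (+1)·(1)·(-27) + (-1)·(-5)·(21) + (-1)·(-4)·(23) = 170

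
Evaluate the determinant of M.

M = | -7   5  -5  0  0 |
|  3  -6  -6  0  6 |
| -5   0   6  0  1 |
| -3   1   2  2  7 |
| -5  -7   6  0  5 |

-2730

Expand along column 4 (it has 4 zeros):
  + (2) · M_44   where M_44 = det([-7 5 -5 0; 3 -6 -6 6; -5 0 6 1; -5 -7 6 5]) = -1365
det = (+1)·(2)·(-1365) = -2730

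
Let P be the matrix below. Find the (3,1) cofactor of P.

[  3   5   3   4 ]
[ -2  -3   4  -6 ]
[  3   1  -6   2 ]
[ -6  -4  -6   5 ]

Delete row 3 and column 1; the remaining 3×3 submatrix is [5 3 4; -3 4 -6; -4 -6 5].
Its determinant is 173.
The cofactor carries sign (−1)^(3+1) = +1, so C_{3,1} = +(173) = 173.

173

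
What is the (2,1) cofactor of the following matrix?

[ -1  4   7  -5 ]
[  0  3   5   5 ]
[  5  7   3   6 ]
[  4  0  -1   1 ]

-22

Delete row 2 and column 1; the remaining 3×3 submatrix is [4 7 -5; 7 3 6; 0 -1 1].
Its determinant is 22.
The cofactor carries sign (−1)^(2+1) = −1, so C_{2,1} = −(22) = -22.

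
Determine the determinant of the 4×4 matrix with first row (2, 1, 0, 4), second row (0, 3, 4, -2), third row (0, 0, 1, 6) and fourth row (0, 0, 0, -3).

The matrix is upper triangular, so the determinant is the product of the diagonal entries:
det = (2) · (3) · (1) · (-3) = -18

-18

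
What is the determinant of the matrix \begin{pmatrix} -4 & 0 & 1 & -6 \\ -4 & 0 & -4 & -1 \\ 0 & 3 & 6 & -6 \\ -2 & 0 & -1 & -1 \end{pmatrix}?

Expand along column 2 (it has 3 zeros):
  − (3) · M_32   where M_32 = det([-4 1 -6; -4 -4 -1; -2 -1 -1]) = 10
det = (-1)·(3)·(10) = -30

-30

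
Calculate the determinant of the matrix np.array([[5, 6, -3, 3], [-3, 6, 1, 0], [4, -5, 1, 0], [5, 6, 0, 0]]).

Expand along column 4 (it has 3 zeros):
  − (3) · M_14   where M_14 = det([-3 6 1; 4 -5 1; 5 6 0]) = 97
det = (-1)·(3)·(97) = -291

The determinant is -291.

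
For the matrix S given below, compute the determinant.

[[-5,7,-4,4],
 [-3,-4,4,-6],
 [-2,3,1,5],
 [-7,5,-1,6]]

The determinant is 489.

Expand along row 1:
  + (-5) · M_11   where M_11 = det([-4 4 -6; 3 1 5; 5 -1 6]) = 32
  − (7) · M_12   where M_12 = det([-3 4 -6; -2 1 5; -7 -1 6]) = -179
  + (-4) · M_13   where M_13 = det([-3 -4 -6; -2 3 5; -7 5 6]) = 47
  − (4) · M_14   where M_14 = det([-3 -4 4; -2 3 1; -7 5 -1]) = 104
det = (+1)·(-5)·(32) + (-1)·(7)·(-179) + (+1)·(-4)·(47) + (-1)·(4)·(104) = 489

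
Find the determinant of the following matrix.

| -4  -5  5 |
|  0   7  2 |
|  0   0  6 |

-168

The matrix is upper triangular, so the determinant is the product of the diagonal entries:
det = (-4) · (7) · (6) = -168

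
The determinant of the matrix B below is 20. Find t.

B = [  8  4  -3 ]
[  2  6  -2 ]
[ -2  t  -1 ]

Expanding along the row containing t, det(B) is linear in t: det(B) = (10)·t + (-60).
Set (10)·t + (-60) = 20  ⇒  (10)·t = 80  ⇒  t = 8.

t = 8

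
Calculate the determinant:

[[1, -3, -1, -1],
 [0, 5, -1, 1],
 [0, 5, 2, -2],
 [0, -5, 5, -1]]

Expand along column 1 (it has 3 zeros):
  + (1) · M_11   where M_11 = det([5 -1 1; 5 2 -2; -5 5 -1]) = 60
det = (+1)·(1)·(60) = 60

The determinant is 60.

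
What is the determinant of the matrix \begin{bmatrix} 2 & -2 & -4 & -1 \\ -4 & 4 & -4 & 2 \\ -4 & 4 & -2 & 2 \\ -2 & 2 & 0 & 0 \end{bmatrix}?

Expand along row 4 (it has 2 zeros):
  − (-2) · M_41   where M_41 = det([-2 -4 -1; 4 -4 2; 4 -2 2]) = 0
  + (2) · M_42   where M_42 = det([2 -4 -1; -4 -4 2; -4 -2 2]) = 0
det = (-1)·(-2)·(0) + (+1)·(2)·(0) = 0

The determinant is 0.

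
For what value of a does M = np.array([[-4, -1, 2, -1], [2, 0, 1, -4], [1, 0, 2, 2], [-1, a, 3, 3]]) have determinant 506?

Expanding along the row containing a, det(M) is linear in a: det(M) = (-59)·a + (-25).
Set (-59)·a + (-25) = 506  ⇒  (-59)·a = 531  ⇒  a = -9.

a = -9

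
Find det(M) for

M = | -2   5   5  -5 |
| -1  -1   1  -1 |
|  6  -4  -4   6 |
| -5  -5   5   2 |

det(M) = 308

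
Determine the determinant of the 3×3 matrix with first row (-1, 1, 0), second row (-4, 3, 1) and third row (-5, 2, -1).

-4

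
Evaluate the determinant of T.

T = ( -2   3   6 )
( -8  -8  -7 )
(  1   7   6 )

|T| = -167

Expand along row 1:
  + (-2) · |-8 -7; 7 6| = (-2)·(-48 − (-49)) = -2
  − 3 · |-8 -7; 1 6| = −3·(-48 − (-7)) = 123
  + 6 · |-8 -8; 1 7| = 6·(-56 − (-8)) = -288
Sum: (-2) + (123) + (-288) = -167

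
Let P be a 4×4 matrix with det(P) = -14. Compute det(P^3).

The determinant is -2744.

det(P^3) = (det P)^3 = (-14)^3 = -2744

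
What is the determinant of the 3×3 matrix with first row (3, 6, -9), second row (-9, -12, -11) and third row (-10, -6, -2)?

Expand along row 1:
  + 3 · |-12 -11; -6 -2| = 3·(24 − 66) = -126
  − 6 · |-9 -11; -10 -2| = −6·(18 − 110) = 552
  + (-9) · |-9 -12; -10 -6| = (-9)·(54 − 120) = 594
Sum: (-126) + (552) + (594) = 1020

1020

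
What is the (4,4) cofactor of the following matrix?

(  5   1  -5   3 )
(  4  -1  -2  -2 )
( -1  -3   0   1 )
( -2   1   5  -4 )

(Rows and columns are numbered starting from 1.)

Delete row 4 and column 4; the remaining 3×3 submatrix is [5 1 -5; 4 -1 -2; -1 -3 0].
Its determinant is 37.
The cofactor carries sign (−1)^(4+4) = +1, so C_{4,4} = +(37) = 37.

37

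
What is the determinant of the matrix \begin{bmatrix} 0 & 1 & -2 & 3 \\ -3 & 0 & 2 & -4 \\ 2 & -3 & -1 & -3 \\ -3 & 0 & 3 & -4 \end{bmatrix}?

Expand along column 2 (it has 2 zeros):
  − (1) · M_12   where M_12 = det([-3 2 -4; 2 -1 -3; -3 3 -4]) = -17
  − (-3) · M_32   where M_32 = det([0 -2 3; -3 2 -4; -3 3 -4]) = -9
det = (-1)·(1)·(-17) + (-1)·(-3)·(-9) = -10

The determinant is -10.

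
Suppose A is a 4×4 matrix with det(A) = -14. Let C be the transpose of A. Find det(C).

det(Aᵀ) = det(A).
det(C) = (1)·(-14) = -14

det(C) = -14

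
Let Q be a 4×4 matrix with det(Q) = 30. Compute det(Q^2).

det(Q^2) = (det Q)^2 = (30)^2 = 900

The determinant is 900.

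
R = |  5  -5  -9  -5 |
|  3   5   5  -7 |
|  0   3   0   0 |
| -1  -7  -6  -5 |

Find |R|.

|R| = 1404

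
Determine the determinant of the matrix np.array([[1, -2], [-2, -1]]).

det = 1·(-1) − (-2)·(-2) = -1 − 4 = -5

-5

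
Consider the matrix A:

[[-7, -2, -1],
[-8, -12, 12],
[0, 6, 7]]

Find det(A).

det(A) = 1028

Expand along column 1:
  + (-7) · |-12 12; 6 7| = (-7)·(-84 − 72) = 1092
  − (-8) · |-2 -1; 6 7| = −(-8)·(-14 − (-6)) = -64
Sum: (1092) + (-64) = 1028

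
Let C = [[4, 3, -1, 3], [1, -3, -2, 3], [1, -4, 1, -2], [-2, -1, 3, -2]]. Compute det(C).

Expand along row 1:
  + (4) · M_11   where M_11 = det([-3 -2 3; -4 1 -2; -1 3 -2]) = -33
  − (3) · M_12   where M_12 = det([1 -2 3; 1 1 -2; -2 3 -2]) = 7
  + (-1) · M_13   where M_13 = det([1 -3 3; 1 -4 -2; -2 -1 -2]) = -39
  − (3) · M_14   where M_14 = det([1 -3 -2; 1 -4 1; -2 -1 3]) = 22
det = (+1)·(4)·(-33) + (-1)·(3)·(7) + (+1)·(-1)·(-39) + (-1)·(3)·(22) = -180

-180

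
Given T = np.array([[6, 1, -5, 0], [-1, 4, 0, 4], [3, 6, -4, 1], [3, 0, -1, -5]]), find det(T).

|T| = 195

Expand along row 1 (it has 1 zero):
  + (6) · M_11   where M_11 = det([4 0 4; 6 -4 1; 0 -1 -5]) = 60
  − (1) · M_12   where M_12 = det([-1 0 4; 3 -4 1; 3 -1 -5]) = 15
  + (-5) · M_13   where M_13 = det([-1 4 4; 3 6 1; 3 0 -5]) = 30
det = (+1)·(6)·(60) + (-1)·(1)·(15) + (+1)·(-5)·(30) = 195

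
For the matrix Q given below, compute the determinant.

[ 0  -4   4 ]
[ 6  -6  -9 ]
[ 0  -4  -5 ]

Expand along column 1:
  − 6 · |-4 4; -4 -5| = −6·(20 − (-16)) = -216

The determinant is -216.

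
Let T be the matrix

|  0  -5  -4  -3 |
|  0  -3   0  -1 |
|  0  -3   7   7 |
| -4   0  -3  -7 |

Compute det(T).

Expand along column 1 (it has 3 zeros):
  − (-4) · M_41   where M_41 = det([-5 -4 -3; -3 0 -1; -3 7 7]) = -68
det = (-1)·(-4)·(-68) = -272

The determinant is -272.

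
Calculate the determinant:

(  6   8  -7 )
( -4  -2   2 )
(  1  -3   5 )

The determinant is 54.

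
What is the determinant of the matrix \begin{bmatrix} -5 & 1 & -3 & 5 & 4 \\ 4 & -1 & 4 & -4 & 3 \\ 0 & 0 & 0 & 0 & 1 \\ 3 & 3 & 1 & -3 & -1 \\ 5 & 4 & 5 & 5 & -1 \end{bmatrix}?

The determinant is 280.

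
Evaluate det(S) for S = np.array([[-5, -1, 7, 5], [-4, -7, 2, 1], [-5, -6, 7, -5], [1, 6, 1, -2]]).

Expand along row 1:
  + (-5) · M_11   where M_11 = det([-7 2 1; -6 7 -5; 6 1 -2]) = -69
  − (-1) · M_12   where M_12 = det([-4 2 1; -5 7 -5; 1 1 -2]) = -6
  + (7) · M_13   where M_13 = det([-4 -7 1; -5 -6 -5; 1 6 -2]) = -87
  − (5) · M_14   where M_14 = det([-4 -7 2; -5 -6 7; 1 6 1]) = 60
det = (+1)·(-5)·(-69) + (-1)·(-1)·(-6) + (+1)·(7)·(-87) + (-1)·(5)·(60) = -570

det(S) = -570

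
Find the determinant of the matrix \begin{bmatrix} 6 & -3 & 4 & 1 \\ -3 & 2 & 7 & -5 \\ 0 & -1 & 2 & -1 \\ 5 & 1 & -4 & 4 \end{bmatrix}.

-30

Expand along row 3 (it has 1 zero):
  − (-1) · M_32   where M_32 = det([6 4 1; -3 7 -5; 5 -4 4]) = -27
  + (2) · M_33   where M_33 = det([6 -3 1; -3 2 -5; 5 1 4]) = 104
  − (-1) · M_34   where M_34 = det([6 -3 4; -3 2 7; 5 1 -4]) = -211
det = (-1)·(-1)·(-27) + (+1)·(2)·(104) + (-1)·(-1)·(-211) = -30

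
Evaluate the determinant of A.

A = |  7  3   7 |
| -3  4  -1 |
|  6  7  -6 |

The determinant is -506.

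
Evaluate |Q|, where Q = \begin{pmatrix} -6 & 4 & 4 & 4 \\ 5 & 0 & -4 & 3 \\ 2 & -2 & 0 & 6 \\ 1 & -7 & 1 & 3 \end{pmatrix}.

Expand along row 2 (it has 1 zero):
  − (5) · M_21   where M_21 = det([4 4 4; -2 0 6; -7 1 3]) = -176
  − (-4) · M_23   where M_23 = det([-6 4 4; 2 -2 6; 1 -7 3]) = -264
  + (3) · M_24   where M_24 = det([-6 4 4; 2 -2 0; 1 -7 1]) = -44
det = (-1)·(5)·(-176) + (-1)·(-4)·(-264) + (+1)·(3)·(-44) = -308

The determinant is -308.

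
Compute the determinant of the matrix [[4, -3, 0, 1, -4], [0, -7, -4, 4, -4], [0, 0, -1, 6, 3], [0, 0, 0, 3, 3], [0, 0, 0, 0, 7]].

The matrix is upper triangular, so the determinant is the product of the diagonal entries:
det = (4) · (-7) · (-1) · (3) · (7) = 588

588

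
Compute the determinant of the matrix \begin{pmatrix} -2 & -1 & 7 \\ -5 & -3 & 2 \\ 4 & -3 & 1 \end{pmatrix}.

Expand along row 1:
  + (-2) · |-3 2; -3 1| = (-2)·(-3 − (-6)) = -6
  − (-1) · |-5 2; 4 1| = −(-1)·(-5 − 8) = -13
  + 7 · |-5 -3; 4 -3| = 7·(15 − (-12)) = 189
Sum: (-6) + (-13) + (189) = 170

The determinant is 170.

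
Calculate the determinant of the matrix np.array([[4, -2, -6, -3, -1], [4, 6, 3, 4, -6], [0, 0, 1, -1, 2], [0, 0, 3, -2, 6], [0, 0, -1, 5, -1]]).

The matrix is block upper-triangular with a 2×2 block and a 3×3 block on the diagonal, so its determinant equals the product of the determinants of the diagonal blocks.
det of the 2×2 block = 32
det of the 3×3 block = 1
det = (32)·(1) = 32

32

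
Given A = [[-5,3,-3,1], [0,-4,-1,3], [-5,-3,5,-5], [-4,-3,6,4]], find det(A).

Expand along row 2 (it has 1 zero):
  + (-4) · M_22   where M_22 = det([-5 -3 1; -5 5 -5; -4 6 4]) = -380
  − (-1) · M_23   where M_23 = det([-5 3 1; -5 -3 -5; -4 -3 4]) = 258
  + (3) · M_24   where M_24 = det([-5 3 -3; -5 -3 5; -4 -3 6]) = 36
det = (+1)·(-4)·(-380) + (-1)·(-1)·(258) + (+1)·(3)·(36) = 1886

det(A) = 1886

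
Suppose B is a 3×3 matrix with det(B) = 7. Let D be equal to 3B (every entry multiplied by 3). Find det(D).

|D| = 189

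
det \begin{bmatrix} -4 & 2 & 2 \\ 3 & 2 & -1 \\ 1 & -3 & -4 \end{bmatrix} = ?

The determinant is 44.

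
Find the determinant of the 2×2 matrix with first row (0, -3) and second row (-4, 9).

det = 0·9 − (-3)·(-4) = 0 − 12 = -12

The determinant is -12.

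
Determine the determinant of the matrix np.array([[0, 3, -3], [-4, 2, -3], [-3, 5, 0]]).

69

Expand along row 1:
  − 3 · |-4 -3; -3 0| = −3·(0 − 9) = 27
  + (-3) · |-4 2; -3 5| = (-3)·(-20 − (-6)) = 42
Sum: (27) + (42) = 69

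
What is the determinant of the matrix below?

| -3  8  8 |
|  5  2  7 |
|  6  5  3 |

Expand along column 1:
  + (-3) · |2 7; 5 3| = (-3)·(6 − 35) = 87
  − 5 · |8 8; 5 3| = −5·(24 − 40) = 80
  + 6 · |8 8; 2 7| = 6·(56 − 16) = 240
Sum: (87) + (80) + (240) = 407

407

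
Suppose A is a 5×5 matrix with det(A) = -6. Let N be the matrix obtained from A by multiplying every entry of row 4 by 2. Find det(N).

The determinant is -12.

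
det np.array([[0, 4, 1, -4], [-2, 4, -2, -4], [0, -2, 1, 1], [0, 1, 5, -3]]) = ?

The determinant is 14.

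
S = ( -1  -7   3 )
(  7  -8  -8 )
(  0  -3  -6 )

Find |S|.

Expand along column 1:
  + (-1) · |-8 -8; -3 -6| = (-1)·(48 − 24) = -24
  − 7 · |-7 3; -3 -6| = −7·(42 − (-9)) = -357
Sum: (-24) + (-357) = -381

-381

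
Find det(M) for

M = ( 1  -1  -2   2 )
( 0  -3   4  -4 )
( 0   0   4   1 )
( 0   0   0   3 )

M is upper triangular, so det(M) is the product of the diagonal entries:
det = (1) · (-3) · (4) · (3) = -36

det(M) = -36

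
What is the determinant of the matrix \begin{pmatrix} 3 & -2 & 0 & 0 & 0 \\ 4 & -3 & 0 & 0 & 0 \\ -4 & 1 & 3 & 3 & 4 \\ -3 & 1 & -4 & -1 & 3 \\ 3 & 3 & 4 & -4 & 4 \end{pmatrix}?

-188

The matrix is block lower-triangular with a 2×2 block and a 3×3 block on the diagonal, so its determinant equals the product of the determinants of the diagonal blocks.
det of the 2×2 block = -1
det of the 3×3 block = 188
det = (-1)·(188) = -188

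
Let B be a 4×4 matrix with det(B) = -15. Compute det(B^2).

det(B^2) = (det B)^2 = (-15)^2 = 225

The determinant is 225.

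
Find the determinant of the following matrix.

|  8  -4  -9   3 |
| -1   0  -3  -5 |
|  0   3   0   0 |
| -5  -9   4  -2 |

The determinant is 168.

Expand along row 3 (it has 3 zeros):
  − (3) · M_32   where M_32 = det([8 -9 3; -1 -3 -5; -5 4 -2]) = -56
det = (-1)·(3)·(-56) = 168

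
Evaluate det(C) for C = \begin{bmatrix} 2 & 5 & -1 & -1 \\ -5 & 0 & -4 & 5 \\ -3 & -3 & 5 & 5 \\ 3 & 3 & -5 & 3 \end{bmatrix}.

1168

Expand along row 2 (it has 1 zero):
  − (-5) · M_21   where M_21 = det([5 -1 -1; -3 5 5; 3 -5 3]) = 176
  − (-4) · M_23   where M_23 = det([2 5 -1; -3 -3 5; 3 3 3]) = 72
  + (5) · M_24   where M_24 = det([2 5 -1; -3 -3 5; 3 3 -5]) = 0
det = (-1)·(-5)·(176) + (-1)·(-4)·(72) + (+1)·(5)·(0) = 1168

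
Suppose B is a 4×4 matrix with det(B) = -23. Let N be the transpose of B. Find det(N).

|N| = -23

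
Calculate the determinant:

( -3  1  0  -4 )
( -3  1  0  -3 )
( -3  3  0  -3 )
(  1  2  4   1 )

Expand along column 3 (it has 3 zeros):
  − (4) · M_43   where M_43 = det([-3 1 -4; -3 1 -3; -3 3 -3]) = 6
det = (-1)·(4)·(6) = -24

-24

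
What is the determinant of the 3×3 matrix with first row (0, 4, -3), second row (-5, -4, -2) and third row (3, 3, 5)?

Expand along row 1:
  − 4 · |-5 -2; 3 5| = −4·(-25 − (-6)) = 76
  + (-3) · |-5 -4; 3 3| = (-3)·(-15 − (-12)) = 9
Sum: (76) + (9) = 85

85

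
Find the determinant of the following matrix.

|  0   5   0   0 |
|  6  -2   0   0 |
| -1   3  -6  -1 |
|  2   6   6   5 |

The matrix is block lower-triangular with a 2×2 block and a 2×2 block on the diagonal, so its determinant equals the product of the determinants of the diagonal blocks.
det of the 2×2 block = -30
det of the 2×2 block = -24
det = (-30)·(-24) = 720

720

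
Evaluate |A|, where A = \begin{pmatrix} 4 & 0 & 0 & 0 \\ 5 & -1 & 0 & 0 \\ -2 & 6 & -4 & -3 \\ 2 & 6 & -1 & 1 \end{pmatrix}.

A is block lower-triangular with a 2×2 block and a 2×2 block on the diagonal, so its determinant equals the product of the determinants of the diagonal blocks.
det of the 2×2 block = -4
det of the 2×2 block = -7
det = (-4)·(-7) = 28

The determinant is 28.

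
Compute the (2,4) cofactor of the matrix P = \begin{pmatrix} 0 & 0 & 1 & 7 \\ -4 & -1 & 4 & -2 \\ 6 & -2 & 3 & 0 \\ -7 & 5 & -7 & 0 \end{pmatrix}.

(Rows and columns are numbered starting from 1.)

Delete row 2 and column 4; the remaining 3×3 submatrix is [0 0 1; 6 -2 3; -7 5 -7].
Its determinant is 16.
The cofactor carries sign (−1)^(2+4) = +1, so C_{2,4} = +(16) = 16.

16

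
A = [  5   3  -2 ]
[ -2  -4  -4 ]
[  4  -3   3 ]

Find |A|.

Expand along column 1:
  + 5 · |-4 -4; -3 3| = 5·(-12 − 12) = -120
  − (-2) · |3 -2; -3 3| = −(-2)·(9 − 6) = 6
  + 4 · |3 -2; -4 -4| = 4·(-12 − 8) = -80
Sum: (-120) + (6) + (-80) = -194

The determinant is -194.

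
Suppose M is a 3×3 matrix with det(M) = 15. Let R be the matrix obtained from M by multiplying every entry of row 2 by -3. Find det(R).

Scaling one row by -3 multiplies the determinant by -3.
det(R) = (-3)·(15) = -45

det(R) = -45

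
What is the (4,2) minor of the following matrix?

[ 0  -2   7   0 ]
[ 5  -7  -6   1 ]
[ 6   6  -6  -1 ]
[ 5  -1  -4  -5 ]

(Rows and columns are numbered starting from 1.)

77

Delete row 4 and column 2; the remaining 3×3 submatrix is [0 7 0; 5 -6 1; 6 -6 -1].
Its determinant is 77.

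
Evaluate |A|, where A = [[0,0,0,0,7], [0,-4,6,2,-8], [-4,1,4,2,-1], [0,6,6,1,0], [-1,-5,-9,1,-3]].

-4438

Expand along row 1 (it has 4 zeros):
  + (7) · M_15   where M_15 = det([0 -4 6 2; -4 1 4 2; 0 6 6 1; -1 -5 -9 1]) = -634
det = (+1)·(7)·(-634) = -4438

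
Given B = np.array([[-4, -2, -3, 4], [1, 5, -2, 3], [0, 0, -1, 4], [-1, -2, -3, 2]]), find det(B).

|B| = -186

Expand along row 3 (it has 2 zeros):
  + (-1) · M_33   where M_33 = det([-4 -2 4; 1 5 3; -1 -2 2]) = -42
  − (4) · M_34   where M_34 = det([-4 -2 -3; 1 5 -2; -1 -2 -3]) = 57
det = (+1)·(-1)·(-42) + (-1)·(4)·(57) = -186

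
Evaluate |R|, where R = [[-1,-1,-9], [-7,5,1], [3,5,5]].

Expand along column 1:
  + (-1) · |5 1; 5 5| = (-1)·(25 − 5) = -20
  − (-7) · |-1 -9; 5 5| = −(-7)·(-5 − (-45)) = 280
  + 3 · |-1 -9; 5 1| = 3·(-1 − (-45)) = 132
Sum: (-20) + (280) + (132) = 392

392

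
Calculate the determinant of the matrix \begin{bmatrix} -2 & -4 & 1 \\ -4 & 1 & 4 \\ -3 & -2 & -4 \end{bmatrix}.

115

Expand along row 1:
  + (-2) · |1 4; -2 -4| = (-2)·(-4 − (-8)) = -8
  − (-4) · |-4 4; -3 -4| = −(-4)·(16 − (-12)) = 112
  + 1 · |-4 1; -3 -2| = 1·(8 − (-3)) = 11
Sum: (-8) + (112) + (11) = 115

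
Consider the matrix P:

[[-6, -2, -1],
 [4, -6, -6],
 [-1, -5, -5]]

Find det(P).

det(P) = -26

Expand along column 1:
  + (-6) · |-6 -6; -5 -5| = (-6)·(30 − 30) = 0
  − 4 · |-2 -1; -5 -5| = −4·(10 − 5) = -20
  + (-1) · |-2 -1; -6 -6| = (-1)·(12 − 6) = -6
Sum: (0) + (-20) + (-6) = -26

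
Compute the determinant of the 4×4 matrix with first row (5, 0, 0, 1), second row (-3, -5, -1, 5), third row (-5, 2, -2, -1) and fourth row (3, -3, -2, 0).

-316

Expand along row 1 (it has 2 zeros):
  + (5) · M_11   where M_11 = det([-5 -1 5; 2 -2 -1; -3 -2 0]) = -43
  − (1) · M_14   where M_14 = det([-3 -5 -1; -5 2 -2; 3 -3 -2]) = 101
det = (+1)·(5)·(-43) + (-1)·(1)·(101) = -316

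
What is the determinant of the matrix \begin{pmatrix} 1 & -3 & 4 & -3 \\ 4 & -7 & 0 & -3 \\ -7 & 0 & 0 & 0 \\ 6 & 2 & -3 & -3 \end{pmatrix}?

Expand along row 3 (it has 3 zeros):
  + (-7) · M_31   where M_31 = det([-3 4 -3; -7 0 -3; 2 -3 -3]) = -144
det = (+1)·(-7)·(-144) = 1008

1008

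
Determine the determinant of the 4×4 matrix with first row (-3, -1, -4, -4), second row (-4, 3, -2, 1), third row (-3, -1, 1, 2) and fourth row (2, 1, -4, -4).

Expand along row 1:
  + (-3) · M_11   where M_11 = det([3 -2 1; -1 1 2; 1 -4 -4]) = 19
  − (-1) · M_12   where M_12 = det([-4 -2 1; -3 1 2; 2 -4 -4]) = 10
  + (-4) · M_13   where M_13 = det([-4 3 1; -3 -1 2; 2 1 -4]) = -33
  − (-4) · M_14   where M_14 = det([-4 3 -2; -3 -1 1; 2 1 -4]) = -40
det = (+1)·(-3)·(19) + (-1)·(-1)·(10) + (+1)·(-4)·(-33) + (-1)·(-4)·(-40) = -75

The determinant is -75.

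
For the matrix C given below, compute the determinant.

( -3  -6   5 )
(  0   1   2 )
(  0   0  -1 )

|C| = 3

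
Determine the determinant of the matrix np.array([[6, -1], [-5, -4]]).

-29

det = 6·(-4) − (-1)·(-5) = -24 − 5 = -29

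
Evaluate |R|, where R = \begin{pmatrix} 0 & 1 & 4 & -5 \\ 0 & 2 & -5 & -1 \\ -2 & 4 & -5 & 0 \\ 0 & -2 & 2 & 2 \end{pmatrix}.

-28

Expand along column 1 (it has 3 zeros):
  + (-2) · M_31   where M_31 = det([1 4 -5; 2 -5 -1; -2 2 2]) = 14
det = (+1)·(-2)·(14) = -28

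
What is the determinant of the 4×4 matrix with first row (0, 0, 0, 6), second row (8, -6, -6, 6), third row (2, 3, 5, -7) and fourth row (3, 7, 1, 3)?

The determinant is 2184.

Expand along row 1 (it has 3 zeros):
  − (6) · M_14   where M_14 = det([8 -6 -6; 2 3 5; 3 7 1]) = -364
det = (-1)·(6)·(-364) = 2184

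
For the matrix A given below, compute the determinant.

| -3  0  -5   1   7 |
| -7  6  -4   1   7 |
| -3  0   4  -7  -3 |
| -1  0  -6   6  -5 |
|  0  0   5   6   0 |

Expand along column 2 (it has 4 zeros):
  + (6) · M_22   where M_22 = det([-3 -5 1 7; -3 4 -7 -3; -1 -6 6 -5; 0 5 6 0]) = -3698
det = (+1)·(6)·(-3698) = -22188

-22188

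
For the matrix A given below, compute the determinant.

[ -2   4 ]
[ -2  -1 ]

The determinant is 10.

det(A) = (-2)·(-1) − 4·(-2) = 2 − (-8) = 10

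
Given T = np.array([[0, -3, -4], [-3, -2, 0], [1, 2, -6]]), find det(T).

|T| = 70

Expand along column 1:
  − (-3) · |-3 -4; 2 -6| = −(-3)·(18 − (-8)) = 78
  + 1 · |-3 -4; -2 0| = 1·(0 − 8) = -8
Sum: (78) + (-8) = 70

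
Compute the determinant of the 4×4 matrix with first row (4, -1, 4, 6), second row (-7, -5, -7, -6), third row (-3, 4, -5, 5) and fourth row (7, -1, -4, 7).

The determinant is -3627.

Expand along row 1:
  + (4) · M_11   where M_11 = det([-5 -7 -6; 4 -5 5; -1 -4 7]) = 432
  − (-1) · M_12   where M_12 = det([-7 -7 -6; -3 -5 5; 7 -4 7]) = -569
  + (4) · M_13   where M_13 = det([-7 -5 -6; -3 4 5; 7 -1 7]) = -361
  − (6) · M_14   where M_14 = det([-7 -5 -7; -3 4 -5; 7 -1 -4]) = 557
det = (+1)·(4)·(432) + (-1)·(-1)·(-569) + (+1)·(4)·(-361) + (-1)·(6)·(557) = -3627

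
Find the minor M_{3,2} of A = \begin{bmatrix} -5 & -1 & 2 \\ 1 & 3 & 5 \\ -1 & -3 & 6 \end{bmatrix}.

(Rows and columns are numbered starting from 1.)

Delete row 3 and column 2; the remaining 2×2 submatrix is [-5 2; 1 5].
Its determinant is (-5)·5 − 2·1 = -27.

The minor is -27.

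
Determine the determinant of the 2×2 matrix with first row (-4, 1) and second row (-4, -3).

det = (-4)·(-3) − 1·(-4) = 12 − (-4) = 16

16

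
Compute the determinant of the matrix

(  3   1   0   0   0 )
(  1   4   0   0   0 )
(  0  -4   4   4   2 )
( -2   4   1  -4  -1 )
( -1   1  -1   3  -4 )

The determinant is 1034.

The matrix is block lower-triangular with a 2×2 block and a 3×3 block on the diagonal, so its determinant equals the product of the determinants of the diagonal blocks.
det of the 2×2 block = 11
det of the 3×3 block = 94
det = (11)·(94) = 1034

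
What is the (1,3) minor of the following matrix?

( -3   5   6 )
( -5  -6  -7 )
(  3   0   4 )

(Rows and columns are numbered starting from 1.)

18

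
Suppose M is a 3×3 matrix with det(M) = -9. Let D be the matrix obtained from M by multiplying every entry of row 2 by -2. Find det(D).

Scaling one row by -2 multiplies the determinant by -2.
det(D) = (-2)·(-9) = 18

det(D) = 18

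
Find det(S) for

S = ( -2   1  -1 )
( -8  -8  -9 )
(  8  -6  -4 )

The determinant is -172.

Expand along column 1:
  + (-2) · |-8 -9; -6 -4| = (-2)·(32 − 54) = 44
  − (-8) · |1 -1; -6 -4| = −(-8)·(-4 − 6) = -80
  + 8 · |1 -1; -8 -9| = 8·(-9 − 8) = -136
Sum: (44) + (-80) + (-136) = -172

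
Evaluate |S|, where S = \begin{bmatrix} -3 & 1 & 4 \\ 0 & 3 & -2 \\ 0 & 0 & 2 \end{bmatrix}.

S is upper triangular, so det(S) is the product of the diagonal entries:
det = (-3) · (3) · (2) = -18

-18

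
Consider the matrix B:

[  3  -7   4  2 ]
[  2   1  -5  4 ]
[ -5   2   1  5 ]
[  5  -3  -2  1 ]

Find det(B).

Expand along row 1:
  + (3) · M_11   where M_11 = det([1 -5 4; 2 1 5; -3 -2 1]) = 92
  − (-7) · M_12   where M_12 = det([2 -5 4; -5 1 5; 5 -2 1]) = -108
  + (4) · M_13   where M_13 = det([2 1 4; -5 2 5; 5 -3 1]) = 84
  − (2) · M_14   where M_14 = det([2 1 -5; -5 2 1; 5 -3 -2]) = -32
det = (+1)·(3)·(92) + (-1)·(-7)·(-108) + (+1)·(4)·(84) + (-1)·(2)·(-32) = -80

The determinant is -80.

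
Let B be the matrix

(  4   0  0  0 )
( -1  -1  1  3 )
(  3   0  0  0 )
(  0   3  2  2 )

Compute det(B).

Expand along row 1 (it has 3 zeros):
  + (4) · M_11   where M_11 = det([-1 1 3; 0 0 0; 3 2 2]) = 0
det = (+1)·(4)·(0) = 0

det(B) = 0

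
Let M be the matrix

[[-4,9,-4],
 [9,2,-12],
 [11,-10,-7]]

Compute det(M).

Expand along row 1:
  + (-4) · |2 -12; -10 -7| = (-4)·(-14 − 120) = 536
  − 9 · |9 -12; 11 -7| = −9·(-63 − (-132)) = -621
  + (-4) · |9 2; 11 -10| = (-4)·(-90 − 22) = 448
Sum: (536) + (-621) + (448) = 363

363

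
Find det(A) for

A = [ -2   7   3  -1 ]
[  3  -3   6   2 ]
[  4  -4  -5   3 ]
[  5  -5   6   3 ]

|A| = -85

Expand along row 1:
  + (-2) · M_11   where M_11 = det([-3 6 2; -4 -5 3; -5 6 3]) = -17
  − (7) · M_12   where M_12 = det([3 6 2; 4 -5 3; 5 6 3]) = 17
  + (3) · M_13   where M_13 = det([3 -3 2; 4 -4 3; 5 -5 3]) = 0
  − (-1) · M_14   where M_14 = det([3 -3 6; 4 -4 -5; 5 -5 6]) = 0
det = (+1)·(-2)·(-17) + (-1)·(7)·(17) + (+1)·(3)·(0) + (-1)·(-1)·(0) = -85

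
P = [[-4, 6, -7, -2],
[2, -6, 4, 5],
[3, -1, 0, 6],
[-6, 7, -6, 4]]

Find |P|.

Expand along row 3 (it has 1 zero):
  + (3) · M_31   where M_31 = det([6 -7 -2; -6 4 5; 7 -6 4]) = -153
  − (-1) · M_32   where M_32 = det([-4 -7 -2; 2 4 5; -6 -6 4]) = 58
  − (6) · M_34   where M_34 = det([-4 6 -7; 2 -6 4; -6 7 -6]) = 50
det = (+1)·(3)·(-153) + (-1)·(-1)·(58) + (-1)·(6)·(50) = -701

det(P) = -701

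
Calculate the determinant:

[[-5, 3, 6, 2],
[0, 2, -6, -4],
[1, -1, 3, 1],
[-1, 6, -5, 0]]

-252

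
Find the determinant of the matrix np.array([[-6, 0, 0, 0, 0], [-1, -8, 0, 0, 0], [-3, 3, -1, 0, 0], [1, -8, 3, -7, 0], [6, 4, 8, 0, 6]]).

The determinant is 2016.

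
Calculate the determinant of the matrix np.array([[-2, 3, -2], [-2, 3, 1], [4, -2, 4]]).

24

Expand along row 1:
  + (-2) · |3 1; -2 4| = (-2)·(12 − (-2)) = -28
  − 3 · |-2 1; 4 4| = −3·(-8 − 4) = 36
  + (-2) · |-2 3; 4 -2| = (-2)·(4 − 12) = 16
Sum: (-28) + (36) + (16) = 24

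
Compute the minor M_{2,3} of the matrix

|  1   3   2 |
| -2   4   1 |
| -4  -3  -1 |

9

Delete row 2 and column 3; the remaining 2×2 submatrix is [1 3; -4 -3].
Its determinant is 1·(-3) − 3·(-4) = 9.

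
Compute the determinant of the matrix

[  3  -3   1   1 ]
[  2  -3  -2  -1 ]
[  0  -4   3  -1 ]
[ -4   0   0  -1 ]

Expand along row 4 (it has 2 zeros):
  − (-4) · M_41   where M_41 = det([-3 1 1; -3 -2 -1; -4 3 -1]) = -31
  + (-1) · M_44   where M_44 = det([3 -3 1; 2 -3 -2; 0 -4 3]) = -41
det = (-1)·(-4)·(-31) + (+1)·(-1)·(-41) = -83

-83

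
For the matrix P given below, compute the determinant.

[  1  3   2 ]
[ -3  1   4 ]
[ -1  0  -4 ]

Expand along row 3:
  + (-1) · |3 2; 1 4| = (-1)·(12 − 2) = -10
  + (-4) · |1 3; -3 1| = (-4)·(1 − (-9)) = -40
Sum: (-10) + (-40) = -50

det(P) = -50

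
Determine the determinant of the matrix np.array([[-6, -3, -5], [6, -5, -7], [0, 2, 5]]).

96

Expand along column 1:
  + (-6) · |-5 -7; 2 5| = (-6)·(-25 − (-14)) = 66
  − 6 · |-3 -5; 2 5| = −6·(-15 − (-10)) = 30
Sum: (66) + (30) = 96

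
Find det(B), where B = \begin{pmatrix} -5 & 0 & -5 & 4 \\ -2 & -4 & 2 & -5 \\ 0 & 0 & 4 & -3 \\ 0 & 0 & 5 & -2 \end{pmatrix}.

B is block upper-triangular with a 2×2 block and a 2×2 block on the diagonal, so its determinant equals the product of the determinants of the diagonal blocks.
det of the 2×2 block = 20
det of the 2×2 block = 7
det = (20)·(7) = 140

det(B) = 140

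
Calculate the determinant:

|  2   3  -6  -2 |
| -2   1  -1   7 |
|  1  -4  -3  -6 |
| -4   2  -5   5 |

738

Expand along row 1:
  + (2) · M_11   where M_11 = det([1 -1 7; -4 -3 -6; 2 -5 5]) = 129
  − (3) · M_12   where M_12 = det([-2 -1 7; 1 -3 -6; -4 -5 5]) = -48
  + (-6) · M_13   where M_13 = det([-2 1 7; 1 -4 -6; -4 2 5]) = -63
  − (-2) · M_14   where M_14 = det([-2 1 -1; 1 -4 -3; -4 2 -5]) = -21
det = (+1)·(2)·(129) + (-1)·(3)·(-48) + (+1)·(-6)·(-63) + (-1)·(-2)·(-21) = 738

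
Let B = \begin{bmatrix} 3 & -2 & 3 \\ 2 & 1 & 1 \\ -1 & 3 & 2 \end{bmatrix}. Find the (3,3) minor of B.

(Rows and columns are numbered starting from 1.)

Delete row 3 and column 3; the remaining 2×2 submatrix is [3 -2; 2 1].
Its determinant is 3·1 − (-2)·2 = 7.

The minor is 7.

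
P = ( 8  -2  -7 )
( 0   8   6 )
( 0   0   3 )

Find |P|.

P is upper triangular, so det(P) is the product of the diagonal entries:
det = (8) · (8) · (3) = 192

192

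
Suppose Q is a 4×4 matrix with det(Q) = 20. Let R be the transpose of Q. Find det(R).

det(Qᵀ) = det(Q).
det(R) = (1)·(20) = 20

20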